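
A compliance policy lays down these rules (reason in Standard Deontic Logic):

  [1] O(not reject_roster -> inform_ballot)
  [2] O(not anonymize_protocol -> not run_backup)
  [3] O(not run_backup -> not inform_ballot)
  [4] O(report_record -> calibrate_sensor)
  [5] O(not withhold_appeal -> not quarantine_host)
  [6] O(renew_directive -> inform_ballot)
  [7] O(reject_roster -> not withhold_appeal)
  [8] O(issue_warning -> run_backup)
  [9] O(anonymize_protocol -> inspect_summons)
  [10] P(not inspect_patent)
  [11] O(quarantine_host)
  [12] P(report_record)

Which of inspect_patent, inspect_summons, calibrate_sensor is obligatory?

inspect_summons

Premise 11 states O(quarantine_host) outright.
Premise 5 is O(not withhold_appeal -> not quarantine_host); contrapositively O(quarantine_host -> withhold_appeal). Since O(quarantine_host) holds, K gives O(withhold_appeal).
The contrapositive of premise 7 (O(reject_roster -> not withhold_appeal)) is O(withhold_appeal -> not reject_roster), and O(withhold_appeal) is already established, so O(not reject_roster).
With premise 1, O(not reject_roster -> inform_ballot), the K-axiom yields O(inform_ballot).
Premise 3, O(not run_backup -> not inform_ballot), contraposes to O(inform_ballot -> run_backup); with O(inform_ballot) we get O(run_backup).
Premise 2, O(not anonymize_protocol -> not run_backup), contraposes to O(run_backup -> anonymize_protocol); with O(run_backup) we get O(anonymize_protocol).
Applying K to premise 9 (O(anonymize_protocol -> inspect_summons)) and O(anonymize_protocol) yields O(inspect_summons).
So O(inspect_summons) holds — inspect_summons is obligatory. None of the other listed options is made obligatory by any chain of premises.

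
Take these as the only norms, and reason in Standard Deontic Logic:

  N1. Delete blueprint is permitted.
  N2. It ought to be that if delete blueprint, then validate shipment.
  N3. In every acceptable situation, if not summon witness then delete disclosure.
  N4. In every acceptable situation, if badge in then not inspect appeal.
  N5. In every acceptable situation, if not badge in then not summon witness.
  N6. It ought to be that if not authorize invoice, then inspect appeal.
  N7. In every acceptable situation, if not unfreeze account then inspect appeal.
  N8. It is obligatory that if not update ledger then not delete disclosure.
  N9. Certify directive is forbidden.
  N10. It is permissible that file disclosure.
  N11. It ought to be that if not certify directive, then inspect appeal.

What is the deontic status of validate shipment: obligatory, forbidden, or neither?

Neither

Premise 2 is O(delete_blueprint → validate_shipment), but O(delete_blueprint) is not derivable from the premises (the permission P(delete_blueprint) asserts only ¬O(¬delete_blueprint), not O(delete_blueprint)), so it does not yield O(validate_shipment).
No premise or chain of K-axiom applications forces O(validate_shipment), and none forces O(¬validate_shipment). So validate_shipment is neither obligatory nor forbidden under these norms.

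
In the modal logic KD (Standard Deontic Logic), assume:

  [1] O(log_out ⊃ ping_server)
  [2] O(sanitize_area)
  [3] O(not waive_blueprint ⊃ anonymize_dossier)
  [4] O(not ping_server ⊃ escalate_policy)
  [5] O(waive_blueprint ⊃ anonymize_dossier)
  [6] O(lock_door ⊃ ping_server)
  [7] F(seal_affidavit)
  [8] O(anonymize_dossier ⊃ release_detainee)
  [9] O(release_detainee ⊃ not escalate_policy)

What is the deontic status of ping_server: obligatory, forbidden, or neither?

Obligatory

Premises 5 and 3 are O(waive_blueprint ⊃ anonymize_dossier) and O(not waive_blueprint ⊃ anonymize_dossier); every ideal world satisfies waive_blueprint or not waive_blueprint, so in either case anonymize_dossier holds — hence O(anonymize_dossier).
Applying K to premise 8 (O(anonymize_dossier ⊃ release_detainee)) and O(anonymize_dossier) yields O(release_detainee).
From O(release_detainee) and premise 9, O(release_detainee ⊃ not escalate_policy), we obtain O(not escalate_policy).
Premise 4 is O(not ping_server ⊃ escalate_policy); contrapositively O(not escalate_policy ⊃ ping_server). Since O(not escalate_policy) holds, K gives O(ping_server).
Premises 1, 2, 6, 7 do not contribute to this derivation.
Hence ping_server is obligatory.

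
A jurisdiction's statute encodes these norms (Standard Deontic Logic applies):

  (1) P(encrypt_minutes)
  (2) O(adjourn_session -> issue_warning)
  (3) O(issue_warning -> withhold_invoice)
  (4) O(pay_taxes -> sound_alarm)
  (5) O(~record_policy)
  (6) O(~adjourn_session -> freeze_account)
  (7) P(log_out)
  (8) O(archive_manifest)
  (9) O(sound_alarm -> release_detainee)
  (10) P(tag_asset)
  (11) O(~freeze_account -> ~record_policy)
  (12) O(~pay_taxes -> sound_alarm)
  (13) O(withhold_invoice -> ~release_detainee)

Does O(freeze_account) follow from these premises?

By case analysis on pay_taxes: premise 4 gives O(pay_taxes -> sound_alarm) and premise 12 gives O(~pay_taxes -> sound_alarm), so O(sound_alarm) either way.
With premise 9, O(sound_alarm -> release_detainee), the K-axiom yields O(release_detainee).
The contrapositive of premise 13 (O(withhold_invoice -> ~release_detainee)) is O(release_detainee -> ~withhold_invoice), and O(release_detainee) is already established, so O(~withhold_invoice).
Premise 3, O(issue_warning -> withhold_invoice), contraposes to O(~withhold_invoice -> ~issue_warning); with O(~withhold_invoice) we get O(~issue_warning).
The contrapositive of premise 2 (O(adjourn_session -> issue_warning)) is O(~issue_warning -> ~adjourn_session), and O(~issue_warning) is already established, so O(~adjourn_session).
With premise 6, O(~adjourn_session -> freeze_account), the K-axiom yields O(freeze_account).
Premises 1, 5, 7, 8, 10, 11 do not contribute to this derivation.
So O(freeze_account) follows.

Yes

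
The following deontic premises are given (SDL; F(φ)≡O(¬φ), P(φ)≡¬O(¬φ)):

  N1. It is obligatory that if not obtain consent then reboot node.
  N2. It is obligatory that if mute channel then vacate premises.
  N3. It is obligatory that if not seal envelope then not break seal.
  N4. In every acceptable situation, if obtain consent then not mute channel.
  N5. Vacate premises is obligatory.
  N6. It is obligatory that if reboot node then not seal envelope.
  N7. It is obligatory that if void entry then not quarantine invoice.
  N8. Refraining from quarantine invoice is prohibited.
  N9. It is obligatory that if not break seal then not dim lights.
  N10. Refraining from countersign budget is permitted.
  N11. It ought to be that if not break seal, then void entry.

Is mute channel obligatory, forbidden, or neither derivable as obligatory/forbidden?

Premise 8 is F(¬quarantine_invoice), i.e. O(quarantine_invoice).
The contrapositive of premise 7 (O(void_entry → ¬quarantine_invoice)) is O(quarantine_invoice → ¬void_entry), and O(quarantine_invoice) is already established, so O(¬void_entry).
Premise 11 is O(¬break_seal → void_entry); contrapositively O(¬void_entry → break_seal). Since O(¬void_entry) holds, K gives O(break_seal).
Premise 3 is O(¬seal_envelope → ¬break_seal); contrapositively O(break_seal → seal_envelope). Since O(break_seal) holds, K gives O(seal_envelope).
The contrapositive of premise 6 (O(reboot_node → ¬seal_envelope)) is O(seal_envelope → ¬reboot_node), and O(seal_envelope) is already established, so O(¬reboot_node).
Premise 1, O(¬obtain_consent → reboot_node), contraposes to O(¬reboot_node → obtain_consent); with O(¬reboot_node) we get O(obtain_consent).
With premise 4, O(obtain_consent → ¬mute_channel), the K-axiom yields O(¬mute_channel).
Premises 2, 5, 9, 10 do not contribute to this derivation.
Thus O(¬mute_channel), which is F(mute_channel): mute_channel is forbidden.

Forbidden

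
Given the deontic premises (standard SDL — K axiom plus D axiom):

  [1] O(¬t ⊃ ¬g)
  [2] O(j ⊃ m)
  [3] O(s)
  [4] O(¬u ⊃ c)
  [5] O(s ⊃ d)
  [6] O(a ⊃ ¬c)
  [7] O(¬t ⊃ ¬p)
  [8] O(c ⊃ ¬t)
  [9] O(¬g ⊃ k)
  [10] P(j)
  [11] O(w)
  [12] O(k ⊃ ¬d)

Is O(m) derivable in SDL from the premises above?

No

Premise 2 is O(j ⊃ m), but O(j) is not derivable from the premises (the permission P(j) asserts only ¬O(¬j), not O(j)), so it does not yield O(m).
No other premise forces O(m). An ideal world satisfying every premise can still have m false, so O(m) is not derivable.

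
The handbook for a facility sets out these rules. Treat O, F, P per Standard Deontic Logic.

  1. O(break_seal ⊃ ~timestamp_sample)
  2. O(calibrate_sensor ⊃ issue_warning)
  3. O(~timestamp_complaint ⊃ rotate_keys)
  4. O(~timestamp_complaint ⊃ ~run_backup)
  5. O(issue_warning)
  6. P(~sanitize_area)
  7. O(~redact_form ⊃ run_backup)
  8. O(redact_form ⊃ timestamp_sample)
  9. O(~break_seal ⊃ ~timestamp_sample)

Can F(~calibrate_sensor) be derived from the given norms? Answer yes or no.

No

Premise 2 is O(calibrate_sensor ⊃ issue_warning); even if O(issue_warning) held, inferring O(calibrate_sensor) would be affirming the consequent — invalid.
No other premise forces O(calibrate_sensor). An ideal world satisfying every premise can still have ~calibrate_sensor true, so F(~calibrate_sensor) is not derivable.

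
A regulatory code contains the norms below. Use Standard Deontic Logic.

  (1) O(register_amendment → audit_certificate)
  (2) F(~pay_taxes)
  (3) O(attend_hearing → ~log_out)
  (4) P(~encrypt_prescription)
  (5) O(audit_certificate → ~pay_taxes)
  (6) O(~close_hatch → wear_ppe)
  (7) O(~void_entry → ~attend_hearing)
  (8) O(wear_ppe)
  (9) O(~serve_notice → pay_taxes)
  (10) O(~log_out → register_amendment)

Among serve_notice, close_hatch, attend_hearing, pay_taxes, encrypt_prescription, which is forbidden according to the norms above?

Premise 2, F(~pay_taxes), is equivalent to O(pay_taxes).
Premise 5 is O(audit_certificate → ~pay_taxes); contrapositively O(pay_taxes → ~audit_certificate). Since O(pay_taxes) holds, K gives O(~audit_certificate).
Premise 1 is O(register_amendment → audit_certificate); contrapositively O(~audit_certificate → ~register_amendment). Since O(~audit_certificate) holds, K gives O(~register_amendment).
The contrapositive of premise 10 (O(~log_out → register_amendment)) is O(~register_amendment → log_out), and O(~register_amendment) is already established, so O(log_out).
Premise 3, O(attend_hearing → ~log_out), contraposes to O(log_out → ~attend_hearing); with O(log_out) we get O(~attend_hearing).
So O(~attend_hearing) holds, i.e. attend_hearing is forbidden. None of the other listed options is forbidden under the premises.

attend_hearing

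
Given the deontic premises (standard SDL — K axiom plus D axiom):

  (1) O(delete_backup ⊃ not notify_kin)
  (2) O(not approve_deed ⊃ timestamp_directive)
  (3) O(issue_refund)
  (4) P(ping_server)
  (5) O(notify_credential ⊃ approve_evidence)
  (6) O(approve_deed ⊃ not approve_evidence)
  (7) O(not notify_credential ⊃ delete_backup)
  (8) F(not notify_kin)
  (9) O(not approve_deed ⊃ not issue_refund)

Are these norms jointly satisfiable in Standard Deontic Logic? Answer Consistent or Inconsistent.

Premise 3 states O(issue_refund) outright.
The contrapositive of premise 9 (O(not approve_deed ⊃ not issue_refund)) is O(issue_refund ⊃ approve_deed), and O(issue_refund) is already established, so O(approve_deed).
From O(approve_deed) and premise 6, O(approve_deed ⊃ not approve_evidence), we obtain O(not approve_evidence).
Premise 5, O(notify_credential ⊃ approve_evidence), contraposes to O(not approve_evidence ⊃ not notify_credential); with O(not approve_evidence) we get O(not notify_credential).
From O(not notify_credential) and premise 7, O(not notify_credential ⊃ delete_backup), we obtain O(delete_backup).
With premise 1, O(delete_backup ⊃ not notify_kin), the K-axiom yields O(not notify_kin).
But premise 8, F(not notify_kin), means O(notify_kin).
We now have both O(not notify_kin) and O(notify_kin) — notify_kin is simultaneously obligatory and forbidden, violating the D-axiom.

Inconsistent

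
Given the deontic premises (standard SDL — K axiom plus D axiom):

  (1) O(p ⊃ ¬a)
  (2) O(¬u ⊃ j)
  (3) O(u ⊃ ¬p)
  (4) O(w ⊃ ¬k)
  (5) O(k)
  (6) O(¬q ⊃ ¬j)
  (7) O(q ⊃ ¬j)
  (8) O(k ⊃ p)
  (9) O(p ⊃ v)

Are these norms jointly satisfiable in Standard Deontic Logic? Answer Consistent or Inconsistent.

Premises 6 and 7 cover both cases: O(¬q ⊃ ¬j) and O(q ⊃ ¬j). Since ¬q ∨ q is a tautology, O(¬j) follows.
Premise 2, O(¬u ⊃ j), contraposes to O(¬j ⊃ u); with O(¬j) we get O(u).
Premise 3 is O(u ⊃ ¬p); since O(u), deontic closure gives O(¬p).
Premise 8 is O(k ⊃ p); contrapositively O(¬p ⊃ ¬k). Since O(¬p) holds, K gives O(¬k).
But premise 5 directly asserts O(k).
We now have both O(¬k) and O(k) — k is simultaneously obligatory and forbidden, violating the D-axiom.

Inconsistent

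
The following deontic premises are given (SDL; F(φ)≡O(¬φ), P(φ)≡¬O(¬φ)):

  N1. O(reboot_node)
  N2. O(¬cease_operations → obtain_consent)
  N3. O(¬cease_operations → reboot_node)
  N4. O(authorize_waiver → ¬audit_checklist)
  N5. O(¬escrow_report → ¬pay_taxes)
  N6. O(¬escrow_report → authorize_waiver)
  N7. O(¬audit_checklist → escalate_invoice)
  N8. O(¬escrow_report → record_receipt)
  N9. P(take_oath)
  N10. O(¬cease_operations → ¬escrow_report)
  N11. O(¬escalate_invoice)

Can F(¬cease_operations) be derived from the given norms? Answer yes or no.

Premise 11 states O(¬escalate_invoice) outright.
The contrapositive of premise 7 (O(¬audit_checklist → escalate_invoice)) is O(¬escalate_invoice → audit_checklist), and O(¬escalate_invoice) is already established, so O(audit_checklist).
Premise 4, O(authorize_waiver → ¬audit_checklist), contraposes to O(audit_checklist → ¬authorize_waiver); with O(audit_checklist) we get O(¬authorize_waiver).
Premise 6 is O(¬escrow_report → authorize_waiver); contrapositively O(¬authorize_waiver → escrow_report). Since O(¬authorize_waiver) holds, K gives O(escrow_report).
Premise 10, O(¬cease_operations → ¬escrow_report), contraposes to O(escrow_report → cease_operations); with O(escrow_report) we get O(cease_operations).
Premises 1, 2, 3, 5, 8, 9 do not contribute to this derivation.
So O(cease_operations) holds, i.e. F(¬cease_operations). The claim follows.

Yes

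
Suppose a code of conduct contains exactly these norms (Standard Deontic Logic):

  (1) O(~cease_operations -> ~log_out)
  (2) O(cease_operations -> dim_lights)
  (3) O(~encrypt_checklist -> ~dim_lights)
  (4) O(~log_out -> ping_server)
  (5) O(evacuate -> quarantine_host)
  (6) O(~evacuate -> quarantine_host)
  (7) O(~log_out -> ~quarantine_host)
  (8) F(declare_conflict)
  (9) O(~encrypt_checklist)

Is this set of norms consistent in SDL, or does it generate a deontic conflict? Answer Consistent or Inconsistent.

Inconsistent

Premises 6 and 5 are O(~evacuate -> quarantine_host) and O(evacuate -> quarantine_host); every ideal world satisfies ~evacuate or evacuate, so in either case quarantine_host holds — hence O(quarantine_host).
Premise 7 is O(~log_out -> ~quarantine_host); contrapositively O(quarantine_host -> log_out). Since O(quarantine_host) holds, K gives O(log_out).
The contrapositive of premise 1 (O(~cease_operations -> ~log_out)) is O(log_out -> cease_operations), and O(log_out) is already established, so O(cease_operations).
With premise 2, O(cease_operations -> dim_lights), the K-axiom yields O(dim_lights).
Premise 3, O(~encrypt_checklist -> ~dim_lights), contraposes to O(dim_lights -> encrypt_checklist); with O(dim_lights) we get O(encrypt_checklist).
However, premise 9 gives O(~encrypt_checklist).
We now have both O(encrypt_checklist) and O(~encrypt_checklist) — encrypt_checklist is simultaneously obligatory and forbidden, violating the D-axiom.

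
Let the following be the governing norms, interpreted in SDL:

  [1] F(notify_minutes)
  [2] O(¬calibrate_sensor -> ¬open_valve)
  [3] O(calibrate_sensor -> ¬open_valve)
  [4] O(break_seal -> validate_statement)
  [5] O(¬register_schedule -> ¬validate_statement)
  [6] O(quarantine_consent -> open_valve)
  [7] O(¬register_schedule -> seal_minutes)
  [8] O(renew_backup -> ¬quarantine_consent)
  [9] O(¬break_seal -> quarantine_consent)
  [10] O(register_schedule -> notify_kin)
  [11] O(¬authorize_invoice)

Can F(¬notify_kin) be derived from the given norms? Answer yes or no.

By case analysis on ¬calibrate_sensor: premise 2 gives O(¬calibrate_sensor -> ¬open_valve) and premise 3 gives O(calibrate_sensor -> ¬open_valve), so O(¬open_valve) either way.
Premise 6 is O(quarantine_consent -> open_valve); contrapositively O(¬open_valve -> ¬quarantine_consent). Since O(¬open_valve) holds, K gives O(¬quarantine_consent).
Premise 9 is O(¬break_seal -> quarantine_consent); contrapositively O(¬quarantine_consent -> break_seal). Since O(¬quarantine_consent) holds, K gives O(break_seal).
From O(break_seal) and premise 4, O(break_seal -> validate_statement), we obtain O(validate_statement).
The contrapositive of premise 5 (O(¬register_schedule -> ¬validate_statement)) is O(validate_statement -> register_schedule), and O(validate_statement) is already established, so O(register_schedule).
Applying K to premise 10 (O(register_schedule -> notify_kin)) and O(register_schedule) yields O(notify_kin).
Premises 1, 7, 8, 11 do not contribute to this derivation.
So O(notify_kin) holds, i.e. F(¬notify_kin). The claim follows.

Yes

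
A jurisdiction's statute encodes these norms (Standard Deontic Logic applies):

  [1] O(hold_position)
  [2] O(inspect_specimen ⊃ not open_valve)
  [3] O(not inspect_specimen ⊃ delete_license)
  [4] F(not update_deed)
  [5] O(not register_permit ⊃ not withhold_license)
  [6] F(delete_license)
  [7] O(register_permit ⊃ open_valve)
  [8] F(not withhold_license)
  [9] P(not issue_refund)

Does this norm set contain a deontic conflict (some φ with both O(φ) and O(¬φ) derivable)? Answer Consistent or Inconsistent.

Inconsistent

F(not withhold_license) at premise 8 means O(withhold_license).
The contrapositive of premise 5 (O(not register_permit ⊃ not withhold_license)) is O(withhold_license ⊃ register_permit), and O(withhold_license) is already established, so O(register_permit).
Applying K to premise 7 (O(register_permit ⊃ open_valve)) and O(register_permit) yields O(open_valve).
Premise 2, O(inspect_specimen ⊃ not open_valve), contraposes to O(open_valve ⊃ not inspect_specimen); with O(open_valve) we get O(not inspect_specimen).
With premise 3, O(not inspect_specimen ⊃ delete_license), the K-axiom yields O(delete_license).
But premise 6, F(delete_license), means O(not delete_license).
We now have both O(delete_license) and O(not delete_license) — delete_license is simultaneously obligatory and forbidden, violating the D-axiom.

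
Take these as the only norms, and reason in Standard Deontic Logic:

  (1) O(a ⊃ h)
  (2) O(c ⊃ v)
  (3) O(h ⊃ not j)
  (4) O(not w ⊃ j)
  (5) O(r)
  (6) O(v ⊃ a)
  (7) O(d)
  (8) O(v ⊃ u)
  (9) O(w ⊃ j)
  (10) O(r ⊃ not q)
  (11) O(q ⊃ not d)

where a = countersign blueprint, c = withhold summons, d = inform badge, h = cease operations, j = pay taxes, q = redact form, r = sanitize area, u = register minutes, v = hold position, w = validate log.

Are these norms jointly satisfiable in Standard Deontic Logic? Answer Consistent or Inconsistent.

Premise 11 is O(q ⊃ not d), but O(q) is not derivable from the premises, so it does not yield O(not d).
So O(not d) is not derivable, and the apparent clash with O(d) does not arise.
A world satisfying every obligation exists (e.g. a=false, c=false, d=true, h=false, j=true, q=false, r=true, u=false, v=false, w=false); no atom is both obligatory and forbidden, so the set is consistent.

Consistent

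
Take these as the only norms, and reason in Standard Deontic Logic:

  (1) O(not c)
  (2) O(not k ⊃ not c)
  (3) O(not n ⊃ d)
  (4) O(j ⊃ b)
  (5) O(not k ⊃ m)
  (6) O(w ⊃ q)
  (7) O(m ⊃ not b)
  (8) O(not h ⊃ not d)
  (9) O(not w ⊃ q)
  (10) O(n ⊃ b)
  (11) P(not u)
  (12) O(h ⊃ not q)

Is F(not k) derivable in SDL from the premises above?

Premises 9 and 6 are O(not w ⊃ q) and O(w ⊃ q); every ideal world satisfies not w or w, so in either case q holds — hence O(q).
Premise 12 is O(h ⊃ not q); contrapositively O(q ⊃ not h). Since O(q) holds, K gives O(not h).
Applying K to premise 8 (O(not h ⊃ not d)) and O(not h) yields O(not d).
Premise 3, O(not n ⊃ d), contraposes to O(not d ⊃ n); with O(not d) we get O(n).
Premise 10 is O(n ⊃ b); since O(n), deontic closure gives O(b).
Premise 7, O(m ⊃ not b), contraposes to O(b ⊃ not m); with O(b) we get O(not m).
The contrapositive of premise 5 (O(not k ⊃ m)) is O(not m ⊃ k), and O(not m) is already established, so O(k).
Premises 1, 2, 4, 11 do not contribute to this derivation.
So O(k) holds, i.e. F(not k). The claim follows.

Yes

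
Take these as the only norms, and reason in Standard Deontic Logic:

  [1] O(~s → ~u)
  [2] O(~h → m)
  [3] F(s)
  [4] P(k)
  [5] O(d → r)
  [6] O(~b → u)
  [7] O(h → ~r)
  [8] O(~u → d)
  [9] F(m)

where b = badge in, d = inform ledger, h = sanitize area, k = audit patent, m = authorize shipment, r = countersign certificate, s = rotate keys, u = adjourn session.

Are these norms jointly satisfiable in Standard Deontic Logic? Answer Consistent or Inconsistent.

Inconsistent

F(m) at premise 9 means O(~m).
Premise 2 is O(~h → m); contrapositively O(~m → h). Since O(~m) holds, K gives O(h).
With premise 7, O(h → ~r), the K-axiom yields O(~r).
The contrapositive of premise 5 (O(d → r)) is O(~r → ~d), and O(~r) is already established, so O(~d).
Premise 8 is O(~u → d); contrapositively O(~d → u). Since O(~d) holds, K gives O(u).
Premise 1, O(~s → ~u), contraposes to O(u → s); with O(u) we get O(s).
However, F(s) at premise 3 amounts to O(~s).
We now have both O(s) and O(~s) — s is simultaneously obligatory and forbidden, violating the D-axiom.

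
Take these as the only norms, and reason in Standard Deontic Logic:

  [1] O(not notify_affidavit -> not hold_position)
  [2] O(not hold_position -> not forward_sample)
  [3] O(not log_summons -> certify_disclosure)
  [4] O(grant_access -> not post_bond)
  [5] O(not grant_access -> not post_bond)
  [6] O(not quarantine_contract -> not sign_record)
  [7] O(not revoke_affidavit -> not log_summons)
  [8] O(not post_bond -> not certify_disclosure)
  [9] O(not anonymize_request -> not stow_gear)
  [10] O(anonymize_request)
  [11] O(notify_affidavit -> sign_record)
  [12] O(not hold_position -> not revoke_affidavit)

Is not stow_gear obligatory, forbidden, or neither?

Premise 9 is O(not anonymize_request -> not stow_gear), but O(not anonymize_request) is not derivable from the premises, so it does not yield O(not stow_gear).
No premise or chain of K-axiom applications forces O(not stow_gear), and none forces O(stow_gear). So not stow_gear is neither obligatory nor forbidden under these norms.

Neither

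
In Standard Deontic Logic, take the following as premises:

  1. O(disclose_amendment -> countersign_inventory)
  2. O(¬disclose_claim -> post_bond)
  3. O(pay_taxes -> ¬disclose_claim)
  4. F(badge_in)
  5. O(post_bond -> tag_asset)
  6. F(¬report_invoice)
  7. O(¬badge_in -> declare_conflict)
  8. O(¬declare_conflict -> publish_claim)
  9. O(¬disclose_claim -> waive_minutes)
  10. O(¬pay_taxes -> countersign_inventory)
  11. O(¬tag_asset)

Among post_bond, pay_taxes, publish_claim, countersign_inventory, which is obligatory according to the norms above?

countersign_inventory

From premise 11 we have O(¬tag_asset).
Premise 5 is O(post_bond -> tag_asset); contrapositively O(¬tag_asset -> ¬post_bond). Since O(¬tag_asset) holds, K gives O(¬post_bond).
The contrapositive of premise 2 (O(¬disclose_claim -> post_bond)) is O(¬post_bond -> disclose_claim), and O(¬post_bond) is already established, so O(disclose_claim).
Premise 3 is O(pay_taxes -> ¬disclose_claim); contrapositively O(disclose_claim -> ¬pay_taxes). Since O(disclose_claim) holds, K gives O(¬pay_taxes).
From O(¬pay_taxes) and premise 10, O(¬pay_taxes -> countersign_inventory), we obtain O(countersign_inventory).
So O(countersign_inventory) holds — countersign_inventory is obligatory. None of the other listed options is made obligatory by any chain of premises.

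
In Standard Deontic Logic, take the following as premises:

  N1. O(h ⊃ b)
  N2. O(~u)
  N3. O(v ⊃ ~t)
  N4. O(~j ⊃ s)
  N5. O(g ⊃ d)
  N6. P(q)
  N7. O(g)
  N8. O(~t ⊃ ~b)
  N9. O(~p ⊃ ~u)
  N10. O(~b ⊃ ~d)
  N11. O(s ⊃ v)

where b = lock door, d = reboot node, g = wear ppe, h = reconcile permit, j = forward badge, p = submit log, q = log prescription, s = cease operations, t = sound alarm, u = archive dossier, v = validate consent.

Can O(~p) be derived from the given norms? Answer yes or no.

Premise 9 is O(~p ⊃ ~u); even if O(~u) held, inferring O(~p) would be affirming the consequent — invalid.
No other premise forces O(~p). An ideal world satisfying every premise can still have ~p false, so O(~p) is not derivable.

No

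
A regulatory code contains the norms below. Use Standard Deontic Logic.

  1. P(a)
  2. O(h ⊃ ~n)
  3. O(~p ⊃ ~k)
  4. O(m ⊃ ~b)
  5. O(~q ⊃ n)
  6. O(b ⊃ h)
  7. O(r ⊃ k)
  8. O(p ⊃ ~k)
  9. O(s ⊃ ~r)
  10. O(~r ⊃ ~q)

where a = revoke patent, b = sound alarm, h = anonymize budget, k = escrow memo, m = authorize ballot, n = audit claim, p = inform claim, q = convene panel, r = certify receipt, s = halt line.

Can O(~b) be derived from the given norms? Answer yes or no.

Yes

Premises 3 and 8 are O(~p ⊃ ~k) and O(p ⊃ ~k); every ideal world satisfies ~p or p, so in either case ~k holds — hence O(~k).
Premise 7, O(r ⊃ k), contraposes to O(~k ⊃ ~r); with O(~k) we get O(~r).
Premise 10 is O(~r ⊃ ~q); since O(~r), deontic closure gives O(~q).
With premise 5, O(~q ⊃ n), the K-axiom yields O(n).
Premise 2 is O(h ⊃ ~n); contrapositively O(n ⊃ ~h). Since O(n) holds, K gives O(~h).
Premise 6 is O(b ⊃ h); contrapositively O(~h ⊃ ~b). Since O(~h) holds, K gives O(~b).
Premises 1, 4, 9 do not contribute to this derivation.
So O(~b) follows.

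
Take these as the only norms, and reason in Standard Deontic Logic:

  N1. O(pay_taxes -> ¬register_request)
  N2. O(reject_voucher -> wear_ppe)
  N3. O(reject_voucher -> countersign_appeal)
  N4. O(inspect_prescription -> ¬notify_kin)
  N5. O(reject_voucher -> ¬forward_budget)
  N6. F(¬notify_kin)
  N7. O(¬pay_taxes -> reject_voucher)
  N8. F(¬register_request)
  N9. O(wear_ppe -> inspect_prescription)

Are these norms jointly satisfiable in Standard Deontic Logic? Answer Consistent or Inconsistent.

Inconsistent

Premise 6, F(¬notify_kin), is equivalent to O(notify_kin).
The contrapositive of premise 4 (O(inspect_prescription -> ¬notify_kin)) is O(notify_kin -> ¬inspect_prescription), and O(notify_kin) is already established, so O(¬inspect_prescription).
The contrapositive of premise 9 (O(wear_ppe -> inspect_prescription)) is O(¬inspect_prescription -> ¬wear_ppe), and O(¬inspect_prescription) is already established, so O(¬wear_ppe).
Premise 2 is O(reject_voucher -> wear_ppe); contrapositively O(¬wear_ppe -> ¬reject_voucher). Since O(¬wear_ppe) holds, K gives O(¬reject_voucher).
The contrapositive of premise 7 (O(¬pay_taxes -> reject_voucher)) is O(¬reject_voucher -> pay_taxes), and O(¬reject_voucher) is already established, so O(pay_taxes).
With premise 1, O(pay_taxes -> ¬register_request), the K-axiom yields O(¬register_request).
But premise 8, F(¬register_request), means O(register_request).
We now have both O(¬register_request) and O(register_request) — register_request is simultaneously obligatory and forbidden, violating the D-axiom.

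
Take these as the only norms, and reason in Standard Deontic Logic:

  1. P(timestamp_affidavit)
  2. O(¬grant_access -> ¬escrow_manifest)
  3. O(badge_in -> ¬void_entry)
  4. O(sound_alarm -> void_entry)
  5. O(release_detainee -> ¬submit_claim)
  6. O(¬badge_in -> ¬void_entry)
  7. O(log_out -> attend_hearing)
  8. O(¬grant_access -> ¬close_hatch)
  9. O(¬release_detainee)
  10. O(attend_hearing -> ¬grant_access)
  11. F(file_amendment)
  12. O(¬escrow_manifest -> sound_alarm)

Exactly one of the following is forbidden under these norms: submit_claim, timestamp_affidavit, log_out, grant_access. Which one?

log_out

Premises 3 and 6 are O(badge_in -> ¬void_entry) and O(¬badge_in -> ¬void_entry); every ideal world satisfies badge_in or ¬badge_in, so in either case ¬void_entry holds — hence O(¬void_entry).
Premise 4, O(sound_alarm -> void_entry), contraposes to O(¬void_entry -> ¬sound_alarm); with O(¬void_entry) we get O(¬sound_alarm).
Premise 12 is O(¬escrow_manifest -> sound_alarm); contrapositively O(¬sound_alarm -> escrow_manifest). Since O(¬sound_alarm) holds, K gives O(escrow_manifest).
Premise 2, O(¬grant_access -> ¬escrow_manifest), contraposes to O(escrow_manifest -> grant_access); with O(escrow_manifest) we get O(grant_access).
Premise 10, O(attend_hearing -> ¬grant_access), contraposes to O(grant_access -> ¬attend_hearing); with O(grant_access) we get O(¬attend_hearing).
The contrapositive of premise 7 (O(log_out -> attend_hearing)) is O(¬attend_hearing -> ¬log_out), and O(¬attend_hearing) is already established, so O(¬log_out).
So O(¬log_out) holds, i.e. log_out is forbidden. None of the other listed options is forbidden under the premises.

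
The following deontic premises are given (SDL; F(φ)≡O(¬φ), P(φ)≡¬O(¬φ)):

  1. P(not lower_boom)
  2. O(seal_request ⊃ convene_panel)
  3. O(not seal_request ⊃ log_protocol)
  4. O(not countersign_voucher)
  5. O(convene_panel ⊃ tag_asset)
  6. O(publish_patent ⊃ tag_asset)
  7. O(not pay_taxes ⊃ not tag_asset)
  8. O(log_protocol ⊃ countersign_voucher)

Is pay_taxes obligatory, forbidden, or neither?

Obligatory

From premise 4 we have O(not countersign_voucher).
Premise 8 is O(log_protocol ⊃ countersign_voucher); contrapositively O(not countersign_voucher ⊃ not log_protocol). Since O(not countersign_voucher) holds, K gives O(not log_protocol).
Premise 3 is O(not seal_request ⊃ log_protocol); contrapositively O(not log_protocol ⊃ seal_request). Since O(not log_protocol) holds, K gives O(seal_request).
From O(seal_request) and premise 2, O(seal_request ⊃ convene_panel), we obtain O(convene_panel).
From O(convene_panel) and premise 5, O(convene_panel ⊃ tag_asset), we obtain O(tag_asset).
Premise 7, O(not pay_taxes ⊃ not tag_asset), contraposes to O(tag_asset ⊃ pay_taxes); with O(tag_asset) we get O(pay_taxes).
Premises 1, 6 do not contribute to this derivation.
Hence pay_taxes is obligatory.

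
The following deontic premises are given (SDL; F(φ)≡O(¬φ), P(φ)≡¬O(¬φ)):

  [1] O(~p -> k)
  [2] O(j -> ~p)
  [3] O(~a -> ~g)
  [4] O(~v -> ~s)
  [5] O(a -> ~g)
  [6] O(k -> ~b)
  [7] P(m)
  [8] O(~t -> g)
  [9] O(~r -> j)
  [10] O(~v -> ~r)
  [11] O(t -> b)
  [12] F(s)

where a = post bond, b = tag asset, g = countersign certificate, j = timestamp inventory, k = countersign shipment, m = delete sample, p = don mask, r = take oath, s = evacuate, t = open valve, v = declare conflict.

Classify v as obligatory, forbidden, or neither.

Obligatory

By case analysis on ~a: premise 3 gives O(~a -> ~g) and premise 5 gives O(a -> ~g), so O(~g) either way.
The contrapositive of premise 8 (O(~t -> g)) is O(~g -> t), and O(~g) is already established, so O(t).
From O(t) and premise 11, O(t -> b), we obtain O(b).
The contrapositive of premise 6 (O(k -> ~b)) is O(b -> ~k), and O(b) is already established, so O(~k).
Premise 1, O(~p -> k), contraposes to O(~k -> p); with O(~k) we get O(p).
The contrapositive of premise 2 (O(j -> ~p)) is O(p -> ~j), and O(p) is already established, so O(~j).
Premise 9, O(~r -> j), contraposes to O(~j -> r); with O(~j) we get O(r).
The contrapositive of premise 10 (O(~v -> ~r)) is O(r -> v), and O(r) is already established, so O(v).
Premises 4, 7, 12 do not contribute to this derivation.
Hence v is obligatory.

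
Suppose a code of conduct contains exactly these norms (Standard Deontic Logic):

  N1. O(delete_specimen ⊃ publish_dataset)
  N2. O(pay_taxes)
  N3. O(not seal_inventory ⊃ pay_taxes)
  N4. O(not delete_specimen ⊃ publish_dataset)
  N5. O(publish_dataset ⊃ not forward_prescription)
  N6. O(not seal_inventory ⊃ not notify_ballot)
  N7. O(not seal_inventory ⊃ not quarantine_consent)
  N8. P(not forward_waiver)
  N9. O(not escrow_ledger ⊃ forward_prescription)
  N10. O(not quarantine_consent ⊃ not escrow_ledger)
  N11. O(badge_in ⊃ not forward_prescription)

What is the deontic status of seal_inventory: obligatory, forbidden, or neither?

Premises 4 and 1 are O(not delete_specimen ⊃ publish_dataset) and O(delete_specimen ⊃ publish_dataset); every ideal world satisfies not delete_specimen or delete_specimen, so in either case publish_dataset holds — hence O(publish_dataset).
Applying K to premise 5 (O(publish_dataset ⊃ not forward_prescription)) and O(publish_dataset) yields O(not forward_prescription).
The contrapositive of premise 9 (O(not escrow_ledger ⊃ forward_prescription)) is O(not forward_prescription ⊃ escrow_ledger), and O(not forward_prescription) is already established, so O(escrow_ledger).
Premise 10, O(not quarantine_consent ⊃ not escrow_ledger), contraposes to O(escrow_ledger ⊃ quarantine_consent); with O(escrow_ledger) we get O(quarantine_consent).
The contrapositive of premise 7 (O(not seal_inventory ⊃ not quarantine_consent)) is O(quarantine_consent ⊃ seal_inventory), and O(quarantine_consent) is already established, so O(seal_inventory).
Premises 2, 3, 6, 8, 11 do not contribute to this derivation.
Hence seal_inventory is obligatory.

Obligatory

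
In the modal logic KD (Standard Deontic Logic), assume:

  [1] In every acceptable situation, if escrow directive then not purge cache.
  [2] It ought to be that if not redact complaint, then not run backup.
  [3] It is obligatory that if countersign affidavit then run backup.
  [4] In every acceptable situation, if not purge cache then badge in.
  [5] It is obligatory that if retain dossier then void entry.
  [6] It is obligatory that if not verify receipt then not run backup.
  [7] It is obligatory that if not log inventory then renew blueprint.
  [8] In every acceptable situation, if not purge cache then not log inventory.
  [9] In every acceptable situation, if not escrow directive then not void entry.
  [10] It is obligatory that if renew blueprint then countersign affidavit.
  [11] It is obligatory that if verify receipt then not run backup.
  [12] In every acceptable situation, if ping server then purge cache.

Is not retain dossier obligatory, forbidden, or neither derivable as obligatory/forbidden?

Obligatory

Premises 11 and 6 are O(verify_receipt → ¬run_backup) and O(¬verify_receipt → ¬run_backup); every ideal world satisfies verify_receipt or ¬verify_receipt, so in either case ¬run_backup holds — hence O(¬run_backup).
Premise 3, O(countersign_affidavit → run_backup), contraposes to O(¬run_backup → ¬countersign_affidavit); with O(¬run_backup) we get O(¬countersign_affidavit).
The contrapositive of premise 10 (O(renew_blueprint → countersign_affidavit)) is O(¬countersign_affidavit → ¬renew_blueprint), and O(¬countersign_affidavit) is already established, so O(¬renew_blueprint).
Premise 7 is O(¬log_inventory → renew_blueprint); contrapositively O(¬renew_blueprint → log_inventory). Since O(¬renew_blueprint) holds, K gives O(log_inventory).
Premise 8, O(¬purge_cache → ¬log_inventory), contraposes to O(log_inventory → purge_cache); with O(log_inventory) we get O(purge_cache).
Premise 1, O(escrow_directive → ¬purge_cache), contraposes to O(purge_cache → ¬escrow_directive); with O(purge_cache) we get O(¬escrow_directive).
From O(¬escrow_directive) and premise 9, O(¬escrow_directive → ¬void_entry), we obtain O(¬void_entry).
The contrapositive of premise 5 (O(retain_dossier → void_entry)) is O(¬void_entry → ¬retain_dossier), and O(¬void_entry) is already established, so O(¬retain_dossier).
Premises 2, 4, 12 do not contribute to this derivation.
Hence ¬retain_dossier is obligatory.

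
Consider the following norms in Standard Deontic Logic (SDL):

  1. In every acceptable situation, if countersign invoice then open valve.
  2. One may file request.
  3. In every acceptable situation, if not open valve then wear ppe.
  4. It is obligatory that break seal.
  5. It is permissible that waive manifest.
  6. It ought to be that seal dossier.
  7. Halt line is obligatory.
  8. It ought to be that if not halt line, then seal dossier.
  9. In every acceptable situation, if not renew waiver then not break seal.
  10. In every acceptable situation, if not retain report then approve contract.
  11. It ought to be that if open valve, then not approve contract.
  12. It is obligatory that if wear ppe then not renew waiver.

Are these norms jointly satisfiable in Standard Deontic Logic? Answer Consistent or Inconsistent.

Premise 8 is O(¬halt_line → seal_dossier); even if O(seal_dossier) held, inferring O(¬halt_line) would be affirming the consequent — invalid.
So O(¬halt_line) is not derivable, and the apparent clash with O(halt_line) does not arise.
A world satisfying every obligation exists (e.g. approve_contract=false, break_seal=true, countersign_invoice=false, file_request=false, halt_line=true, open_valve=true, renew_waiver=true, retain_report=true, seal_dossier=true, waive_manifest=false, wear_ppe=false); no atom is both obligatory and forbidden, so the set is consistent.

Consistent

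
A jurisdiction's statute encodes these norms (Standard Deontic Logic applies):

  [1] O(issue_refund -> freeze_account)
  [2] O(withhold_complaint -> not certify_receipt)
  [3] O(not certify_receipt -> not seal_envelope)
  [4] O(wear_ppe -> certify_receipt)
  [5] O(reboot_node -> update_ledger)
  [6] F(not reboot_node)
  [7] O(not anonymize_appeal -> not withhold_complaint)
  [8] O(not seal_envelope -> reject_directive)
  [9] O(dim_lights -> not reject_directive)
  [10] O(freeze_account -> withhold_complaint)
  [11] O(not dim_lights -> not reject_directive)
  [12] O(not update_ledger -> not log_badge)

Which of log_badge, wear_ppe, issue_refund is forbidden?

By case analysis on not dim_lights: premise 11 gives O(not dim_lights -> not reject_directive) and premise 9 gives O(dim_lights -> not reject_directive), so O(not reject_directive) either way.
Premise 8 is O(not seal_envelope -> reject_directive); contrapositively O(not reject_directive -> seal_envelope). Since O(not reject_directive) holds, K gives O(seal_envelope).
The contrapositive of premise 3 (O(not certify_receipt -> not seal_envelope)) is O(seal_envelope -> certify_receipt), and O(seal_envelope) is already established, so O(certify_receipt).
Premise 2 is O(withhold_complaint -> not certify_receipt); contrapositively O(certify_receipt -> not withhold_complaint). Since O(certify_receipt) holds, K gives O(not withhold_complaint).
Premise 10, O(freeze_account -> withhold_complaint), contraposes to O(not withhold_complaint -> not freeze_account); with O(not withhold_complaint) we get O(not freeze_account).
Premise 1, O(issue_refund -> freeze_account), contraposes to O(not freeze_account -> not issue_refund); with O(not freeze_account) we get O(not issue_refund).
So O(not issue_refund) holds, i.e. issue_refund is forbidden. None of the other listed options is forbidden under the premises.

issue_refund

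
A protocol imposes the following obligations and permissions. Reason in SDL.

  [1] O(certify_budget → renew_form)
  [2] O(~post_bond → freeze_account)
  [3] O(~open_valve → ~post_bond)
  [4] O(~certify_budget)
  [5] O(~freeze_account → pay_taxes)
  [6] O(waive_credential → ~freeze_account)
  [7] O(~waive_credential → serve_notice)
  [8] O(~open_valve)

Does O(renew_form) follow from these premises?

No

Premise 1 is O(certify_budget → renew_form), but O(certify_budget) is not derivable from the premises, so it does not yield O(renew_form).
No other premise forces O(renew_form). An ideal world satisfying every premise can still have renew_form false, so O(renew_form) is not derivable.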